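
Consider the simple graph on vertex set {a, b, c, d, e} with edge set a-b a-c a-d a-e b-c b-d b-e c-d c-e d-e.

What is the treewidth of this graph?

4

A width-4 tree decomposition is:
Bags: B1 = {a, b, c, d, e}
Tree: (single bag)
A single bag containing all 5 vertices is trivially a valid decomposition of width 4. For the lower bound, the 5 vertices {a, b, c, d, e} are pairwise adjacent, and any tree decomposition puts a clique entirely inside one bag — forcing width ≥ 4. The upper and lower bounds meet at 4, so that is the treewidth.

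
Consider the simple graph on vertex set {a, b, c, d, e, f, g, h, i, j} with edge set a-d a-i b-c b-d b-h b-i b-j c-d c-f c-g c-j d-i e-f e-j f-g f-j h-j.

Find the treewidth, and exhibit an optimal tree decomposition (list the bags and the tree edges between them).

The largest bag has 3 vertices, giving width 2; this decomposition certifies tw(G) ≤ 2. On the other hand G contains the 3-clique {e, f, j}. A clique must lie in a single bag of any decomposition, so no decomposition can have width below 2. The upper and lower bounds meet at 2, so that is the treewidth.

Treewidth 2.
Bags: B1 = {b, c, j}  B2 = {b, c, d}  B3 = {c, f, j}  B4 = {b, d, i}  B5 = {c, f, g}  B6 = {b, h, j}  B7 = {a, d, i}  B8 = {e, f, j}
Tree: B1–B2, B1–B3, B2–B4, B3–B5, B1–B6, B4–B7, B3–B8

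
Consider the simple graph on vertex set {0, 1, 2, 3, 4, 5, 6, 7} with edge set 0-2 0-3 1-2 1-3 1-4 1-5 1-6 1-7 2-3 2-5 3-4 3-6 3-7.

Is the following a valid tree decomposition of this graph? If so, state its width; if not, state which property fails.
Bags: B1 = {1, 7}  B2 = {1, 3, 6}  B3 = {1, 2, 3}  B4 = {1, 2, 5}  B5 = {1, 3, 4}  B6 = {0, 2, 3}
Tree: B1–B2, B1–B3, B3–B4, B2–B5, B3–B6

A tree decomposition must satisfy three properties: every vertex lies in some bag; for every edge, both endpoints lie together in some bag; and for every vertex, the bags containing it form a connected subtree. Here edge (3,7) lies in no bag, so the decomposition is invalid.

No — edge (3,7) lies in no bag.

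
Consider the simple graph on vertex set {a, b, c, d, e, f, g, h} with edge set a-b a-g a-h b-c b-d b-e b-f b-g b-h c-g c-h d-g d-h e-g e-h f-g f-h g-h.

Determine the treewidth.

A width-3 tree decomposition is:
Bags: B1 = {b, c, g, h}  B2 = {b, d, g, h}  B3 = {a, b, g, h}  B4 = {b, e, g, h}  B5 = {b, f, g, h}
Tree: B1–B2, B1–B3, B2–B4, B1–B5
The largest bag has 4 vertices, giving width 3; this decomposition certifies tw(G) ≤ 3. On the other hand G contains the 4-clique {b, d, g, h}. A clique must lie in a single bag of any decomposition, so no decomposition can have width below 3. Therefore the treewidth is 3.

3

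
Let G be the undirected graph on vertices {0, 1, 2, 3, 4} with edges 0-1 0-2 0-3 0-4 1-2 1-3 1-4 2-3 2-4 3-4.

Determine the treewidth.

4

A width-4 tree decomposition is:
Bags: B1 = {0, 1, 2, 3, 4}
Tree: (single bag)
With just one bag of size 5, the width is 5 − 1 = 4, so tw(G) ≤ 4. For the lower bound, the 5 vertices {0, 1, 2, 3, 4} are pairwise adjacent, and any tree decomposition puts a clique entirely inside one bag — forcing width ≥ 4. Combining the bounds, tw(G) = 4.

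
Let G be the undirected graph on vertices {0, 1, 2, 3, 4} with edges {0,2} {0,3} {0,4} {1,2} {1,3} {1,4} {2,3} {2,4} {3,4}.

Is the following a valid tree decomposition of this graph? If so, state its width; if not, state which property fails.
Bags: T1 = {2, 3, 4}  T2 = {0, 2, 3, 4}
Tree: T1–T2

No — vertex 1 appears in no bag.

A tree decomposition must satisfy three properties: every vertex lies in some bag; for every edge, both endpoints lie together in some bag; and for every vertex, the bags containing it form a connected subtree. Here vertex 1 appears in no bag, so the decomposition is invalid.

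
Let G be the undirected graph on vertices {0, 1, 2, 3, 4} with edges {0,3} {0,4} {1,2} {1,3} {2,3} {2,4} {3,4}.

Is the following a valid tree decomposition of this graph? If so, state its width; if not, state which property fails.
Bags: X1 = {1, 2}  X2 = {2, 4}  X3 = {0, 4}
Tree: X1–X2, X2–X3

No — vertex 3 appears in no bag.

A tree decomposition must satisfy three properties: every vertex lies in some bag; for every edge, both endpoints lie together in some bag; and for every vertex, the bags containing it form a connected subtree. Here vertex 3 appears in no bag, so the decomposition is invalid.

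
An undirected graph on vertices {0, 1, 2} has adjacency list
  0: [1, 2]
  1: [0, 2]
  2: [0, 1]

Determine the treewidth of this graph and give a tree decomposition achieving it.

Treewidth 2.
Bags: B1 = {0, 1, 2}
Tree: (single bag)

With just one bag of size 3, the width is 3 − 1 = 2, so tw(G) ≤ 2. On the other hand G contains the 3-clique {0, 1, 2}. A clique must lie in a single bag of any decomposition, so no decomposition can have width below 2. The upper and lower bounds meet at 2, so that is the treewidth.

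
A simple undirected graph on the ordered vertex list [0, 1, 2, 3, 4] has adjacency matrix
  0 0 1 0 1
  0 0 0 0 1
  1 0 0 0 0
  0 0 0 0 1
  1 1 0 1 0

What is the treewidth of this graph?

1

A width-1 tree decomposition is:
Bags: B1 = {0, 4}  B2 = {3, 4}  B3 = {0, 2}  B4 = {1, 4}
Tree: B1–B2, B1–B3, B1–B4
The largest bag has 2 vertices, giving width 1; this decomposition certifies tw(G) ≤ 1. Any graph with an edge has treewidth ≥ 1, and G has the edge 0–4. Therefore the treewidth is 1.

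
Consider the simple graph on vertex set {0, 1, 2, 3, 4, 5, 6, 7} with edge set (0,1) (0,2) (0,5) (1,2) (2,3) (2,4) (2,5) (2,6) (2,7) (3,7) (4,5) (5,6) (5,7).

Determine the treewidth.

A width-2 tree decomposition is:
Bags: B1 = {2, 4, 5}  B2 = {2, 5, 7}  B3 = {2, 5, 6}  B4 = {0, 2, 5}  B5 = {2, 3, 7}  B6 = {0, 1, 2}
Tree: B1–B2, B2–B3, B3–B4, B2–B5, B4–B6
The largest bag has 3 vertices, giving width 2; this decomposition certifies tw(G) ≤ 2. For the lower bound, the 3 vertices {0, 1, 2} are pairwise adjacent, and any tree decomposition puts a clique entirely inside one bag — forcing width ≥ 2. Therefore the treewidth is 2.

2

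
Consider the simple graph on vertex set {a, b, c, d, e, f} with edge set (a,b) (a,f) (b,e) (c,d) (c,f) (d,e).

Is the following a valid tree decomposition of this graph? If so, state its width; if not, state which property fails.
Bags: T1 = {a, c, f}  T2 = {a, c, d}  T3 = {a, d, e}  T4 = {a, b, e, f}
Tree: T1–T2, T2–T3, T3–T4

No — bags containing vertex f are not connected in the tree.

A tree decomposition must satisfy three properties: every vertex lies in some bag; for every edge, both endpoints lie together in some bag; and for every vertex, the bags containing it form a connected subtree. Here bags containing vertex f are not connected in the tree, so the decomposition is invalid.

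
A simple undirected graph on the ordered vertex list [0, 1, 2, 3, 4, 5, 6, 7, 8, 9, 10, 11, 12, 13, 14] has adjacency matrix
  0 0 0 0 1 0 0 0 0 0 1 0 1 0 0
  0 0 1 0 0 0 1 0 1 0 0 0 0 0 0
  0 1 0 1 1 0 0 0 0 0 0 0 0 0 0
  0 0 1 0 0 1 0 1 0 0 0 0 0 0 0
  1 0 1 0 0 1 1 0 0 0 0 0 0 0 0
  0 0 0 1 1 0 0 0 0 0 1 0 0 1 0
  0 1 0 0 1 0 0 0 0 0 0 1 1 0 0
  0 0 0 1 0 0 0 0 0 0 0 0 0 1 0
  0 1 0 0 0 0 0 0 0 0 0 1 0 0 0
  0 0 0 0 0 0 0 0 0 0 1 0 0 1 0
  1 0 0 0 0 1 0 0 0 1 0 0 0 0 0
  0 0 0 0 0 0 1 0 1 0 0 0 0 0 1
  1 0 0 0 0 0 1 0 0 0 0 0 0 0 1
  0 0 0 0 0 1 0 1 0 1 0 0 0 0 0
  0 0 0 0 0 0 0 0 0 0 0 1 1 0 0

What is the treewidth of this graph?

A width-3 tree decomposition is:
Bags: B1 = {3, 7, 9, 13}  B2 = {3, 5, 9, 13}  B3 = {3, 5, 9, 10}  B4 = {2, 3, 5, 10}  B5 = {2, 4, 5, 10}  B6 = {0, 2, 4, 10}  B7 = {0, 1, 2, 4}  B8 = {0, 1, 4, 6}  B9 = {0, 1, 6, 12}  B10 = {1, 6, 8, 12}  B11 = {6, 8, 11, 12}  B12 = {8, 11, 12, 14}
Tree: B1–B2, B2–B3, B3–B4, B4–B5, B5–B6, B6–B7, B7–B8, B8–B9, B9–B10, B10–B11, B11–B12
Every bag has size at most 4, so the width is 4 − 1 = 3 and tw(G) ≤ 3. For the lower bound: the 4 vertex sets {7,9,13}, {3}, {5}, {0,2,4,10} are disjoint, each induces a connected subgraph, and every pair is joined by at least one edge of G. Contracting each set to a single vertex therefore yields K_{4} as a minor, and since treewidth is minor-monotone, tw(G) ≥ tw(K_{4}) = 3. Combining the bounds, tw(G) = 3.

3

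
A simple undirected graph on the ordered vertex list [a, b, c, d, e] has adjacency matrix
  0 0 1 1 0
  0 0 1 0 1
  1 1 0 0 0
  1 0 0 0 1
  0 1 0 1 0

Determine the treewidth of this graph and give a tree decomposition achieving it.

Every bag has size at most 3, so the width is 3 − 1 = 2 and tw(G) ≤ 2. For the lower bound, G contains the cycle b–c–a–d–e–b, so G is not a forest; only forests have treewidth ≤ 1, hence tw(G) ≥ 2. The upper and lower bounds meet at 2, so that is the treewidth.

Treewidth 2.
Bags: B1 = {a, b, c}  B2 = {a, b, d}  B3 = {b, d, e}
Tree: B1–B2, B2–B3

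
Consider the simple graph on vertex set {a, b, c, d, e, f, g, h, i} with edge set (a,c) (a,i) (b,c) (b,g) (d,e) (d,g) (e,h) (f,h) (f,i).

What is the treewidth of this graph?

2

A width-2 tree decomposition is:
Bags: B1 = {b, d, g}  B2 = {b, c, d}  B3 = {a, c, d}  B4 = {a, d, i}  B5 = {d, f, i}  B6 = {d, f, h}  B7 = {d, e, h}
Tree: B1–B2, B2–B3, B3–B4, B4–B5, B5–B6, B6–B7
Every bag has size at most 3, so the width is 3 − 1 = 2 and tw(G) ≤ 2. The edges d–g–b–c–a–i–f–h–e–d form a cycle, so G is not a tree and its treewidth is at least 2. Hence tw(G) = 2 exactly.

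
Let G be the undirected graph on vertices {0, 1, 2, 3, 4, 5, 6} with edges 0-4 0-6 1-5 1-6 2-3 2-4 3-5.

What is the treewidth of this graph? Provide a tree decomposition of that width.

The largest bag has 3 vertices, giving width 2; this decomposition certifies tw(G) ≤ 2. Since 5–1–6–0–4–2–3–5 is a cycle in G, G is not acyclic. Forests are exactly the graphs of treewidth ≤ 1, so tw(G) ≥ 2. The upper and lower bounds meet at 2, so that is the treewidth.

Treewidth 2.
Bags: B1 = {1, 5, 6}  B2 = {0, 5, 6}  B3 = {0, 4, 5}  B4 = {2, 4, 5}  B5 = {2, 3, 5}
Tree: B1–B2, B2–B3, B3–B4, B4–B5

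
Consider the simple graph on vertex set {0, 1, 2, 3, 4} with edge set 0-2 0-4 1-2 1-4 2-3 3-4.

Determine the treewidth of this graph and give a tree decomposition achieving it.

Treewidth 2.
One such decomposition:
Bags: B1 = {1, 2, 4}  B2 = {0, 2, 4}  B3 = {2, 3, 4}
Tree: B1–B2, B2–B3

Every bag has size at most 3, so the width is 3 − 1 = 2 and tw(G) ≤ 2. Since 1–4–0–2–1 is a cycle in G, G is not acyclic. Forests are exactly the graphs of treewidth ≤ 1, so tw(G) ≥ 2. The upper and lower bounds meet at 2, so that is the treewidth.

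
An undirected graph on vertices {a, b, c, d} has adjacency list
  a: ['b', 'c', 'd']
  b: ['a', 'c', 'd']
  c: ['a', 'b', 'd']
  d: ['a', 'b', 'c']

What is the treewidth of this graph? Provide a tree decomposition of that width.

A single bag containing all 4 vertices is trivially a valid decomposition of width 3. For the lower bound, the 4 vertices {a, b, c, d} are pairwise adjacent, and any tree decomposition puts a clique entirely inside one bag — forcing width ≥ 3. Therefore the treewidth is 3.

Treewidth 3.
One such decomposition:
Bags: B1 = {a, b, c, d}
Tree: (single bag)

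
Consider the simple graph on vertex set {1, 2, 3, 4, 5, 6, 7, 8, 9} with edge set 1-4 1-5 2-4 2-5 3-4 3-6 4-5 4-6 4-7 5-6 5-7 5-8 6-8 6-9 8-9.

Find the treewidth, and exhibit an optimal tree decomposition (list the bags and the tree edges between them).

Treewidth 2.
One optimal decomposition is:
Bags: B1 = {4, 5, 6}  B2 = {1, 4, 5}  B3 = {5, 6, 8}  B4 = {3, 4, 6}  B5 = {6, 8, 9}  B6 = {2, 4, 5}  B7 = {4, 5, 7}
Tree: B1–B2, B1–B3, B1–B4, B3–B5, B2–B6, B6–B7

Every bag has size at most 3, so the width is 3 − 1 = 2 and tw(G) ≤ 2. On the other hand G contains the 3-clique {6, 8, 9}. A clique must lie in a single bag of any decomposition, so no decomposition can have width below 2. Combining the bounds, tw(G) = 2.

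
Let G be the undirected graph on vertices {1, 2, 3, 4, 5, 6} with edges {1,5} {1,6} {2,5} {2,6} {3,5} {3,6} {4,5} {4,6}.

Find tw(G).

A width-2 tree decomposition is:
Bags: B1 = {3, 5, 6}  B2 = {4, 5, 6}  B3 = {1, 5, 6}  B4 = {2, 5, 6}
Tree: B1–B2, B2–B3, B3–B4
The largest bag has 3 vertices, giving width 2; this decomposition certifies tw(G) ≤ 2. Since 6–3–5–4–6 is a cycle in G, G is not acyclic. Forests are exactly the graphs of treewidth ≤ 1, so tw(G) ≥ 2. Hence tw(G) = 2 exactly.

2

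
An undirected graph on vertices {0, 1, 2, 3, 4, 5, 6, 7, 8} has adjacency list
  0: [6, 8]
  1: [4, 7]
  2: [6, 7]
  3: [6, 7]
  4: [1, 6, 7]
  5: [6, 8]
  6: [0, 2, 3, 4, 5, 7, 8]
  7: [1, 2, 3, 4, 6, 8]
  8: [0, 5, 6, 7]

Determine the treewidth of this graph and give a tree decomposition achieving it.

Each bag holds 3 vertices, so the decomposition has width 2, which upper-bounds the treewidth. Conversely, {1, 4, 7} is a clique of size 3, and the vertices of any clique must share a bag in every tree decomposition; so some bag has ≥ 3 vertices and tw(G) ≥ 2. Hence tw(G) = 2 exactly.

Treewidth 2.
Bags: B1 = {4, 6, 7}  B2 = {2, 6, 7}  B3 = {1, 4, 7}  B4 = {6, 7, 8}  B5 = {5, 6, 8}  B6 = {0, 6, 8}  B7 = {3, 6, 7}
Tree: B1–B2, B1–B3, B2–B4, B4–B5, B5–B6, B4–B7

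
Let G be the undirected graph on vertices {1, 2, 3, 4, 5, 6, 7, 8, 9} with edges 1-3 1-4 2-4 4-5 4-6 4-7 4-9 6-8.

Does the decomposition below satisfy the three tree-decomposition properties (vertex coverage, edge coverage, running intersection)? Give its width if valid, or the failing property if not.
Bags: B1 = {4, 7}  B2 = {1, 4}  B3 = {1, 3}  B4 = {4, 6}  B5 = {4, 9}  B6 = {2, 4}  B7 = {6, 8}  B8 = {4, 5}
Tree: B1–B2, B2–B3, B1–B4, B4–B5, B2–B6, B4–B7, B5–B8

Yes; width 1.

Checking the three conditions: (i) the bags cover all of {1, 2, 3, 4, 5, 6, 7, 8, 9}; (ii) for each edge, some bag contains both endpoints; (iii) the bags containing any fixed vertex form a subtree. All hold, so the decomposition is valid with width 2 − 1 = 1.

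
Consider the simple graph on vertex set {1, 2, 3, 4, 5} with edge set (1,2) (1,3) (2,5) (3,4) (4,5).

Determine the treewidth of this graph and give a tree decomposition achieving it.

Treewidth 2.
One such decomposition:
Bags: B1 = {2, 4, 5}  B2 = {1, 2, 4}  B3 = {1, 3, 4}
Tree: B1–B2, B2–B3

The largest bag has 3 vertices, giving width 2; this decomposition certifies tw(G) ≤ 2. For the lower bound, G contains the cycle 4–5–2–1–3–4, so G is not a forest; only forests have treewidth ≤ 1, hence tw(G) ≥ 2. Hence tw(G) = 2 exactly.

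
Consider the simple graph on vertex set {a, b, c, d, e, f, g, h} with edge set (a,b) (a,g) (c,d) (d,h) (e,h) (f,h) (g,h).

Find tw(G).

A width-1 tree decomposition is:
Bags: B1 = {e, h}  B2 = {g, h}  B3 = {d, h}  B4 = {a, g}  B5 = {f, h}  B6 = {c, d}  B7 = {a, b}
Tree: B1–B2, B2–B3, B2–B4, B1–B5, B3–B6, B4–B7
Each bag holds 2 vertices, so the decomposition has width 1, which upper-bounds the treewidth. G has an edge, so its treewidth is at least 1. Therefore the treewidth is 1.

1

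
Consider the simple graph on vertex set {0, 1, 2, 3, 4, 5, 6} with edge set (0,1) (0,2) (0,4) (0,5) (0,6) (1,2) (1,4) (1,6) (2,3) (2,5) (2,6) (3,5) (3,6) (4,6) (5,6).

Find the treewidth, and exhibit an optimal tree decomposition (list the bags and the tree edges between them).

Each bag holds 4 vertices, so the decomposition has width 3, which upper-bounds the treewidth. Conversely, {0, 1, 2, 6} is a clique of size 4, and the vertices of any clique must share a bag in every tree decomposition; so some bag has ≥ 4 vertices and tw(G) ≥ 3. Hence tw(G) = 3 exactly.

Treewidth 3.
Bags: B1 = {0, 1, 2, 6}  B2 = {0, 2, 5, 6}  B3 = {0, 1, 4, 6}  B4 = {2, 3, 5, 6}
Tree: B1–B2, B1–B3, B2–B4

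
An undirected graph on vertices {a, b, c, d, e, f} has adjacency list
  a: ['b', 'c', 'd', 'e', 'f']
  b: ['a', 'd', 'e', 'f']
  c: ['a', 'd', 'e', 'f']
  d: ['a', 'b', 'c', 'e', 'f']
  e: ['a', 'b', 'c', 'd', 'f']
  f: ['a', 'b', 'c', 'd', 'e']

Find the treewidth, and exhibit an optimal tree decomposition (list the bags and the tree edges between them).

Every bag has size at most 5, so the width is 5 − 1 = 4 and tw(G) ≤ 4. For the lower bound, the 5 vertices {a, c, d, e, f} are pairwise adjacent, and any tree decomposition puts a clique entirely inside one bag — forcing width ≥ 4. Hence tw(G) = 4 exactly.

Treewidth 4.
One optimal decomposition is:
Bags: B1 = {a, c, d, e, f}  B2 = {a, b, d, e, f}
Tree: B1–B2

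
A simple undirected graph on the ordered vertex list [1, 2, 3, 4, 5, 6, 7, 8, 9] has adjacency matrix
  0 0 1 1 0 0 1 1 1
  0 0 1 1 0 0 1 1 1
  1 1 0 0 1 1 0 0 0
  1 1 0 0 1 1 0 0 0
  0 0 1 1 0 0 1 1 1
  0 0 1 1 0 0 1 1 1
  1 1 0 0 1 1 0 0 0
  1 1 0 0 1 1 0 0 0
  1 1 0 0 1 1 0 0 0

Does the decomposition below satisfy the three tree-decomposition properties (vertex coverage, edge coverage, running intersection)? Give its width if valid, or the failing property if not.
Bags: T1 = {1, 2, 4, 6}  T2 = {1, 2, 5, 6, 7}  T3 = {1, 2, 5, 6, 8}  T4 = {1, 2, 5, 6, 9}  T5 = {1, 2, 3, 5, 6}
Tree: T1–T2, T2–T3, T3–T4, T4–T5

A tree decomposition must satisfy three properties: every vertex lies in some bag; for every edge, both endpoints lie together in some bag; and for every vertex, the bags containing it form a connected subtree. Here edge (5,4) lies in no bag, so the decomposition is invalid.

No — edge (5,4) lies in no bag.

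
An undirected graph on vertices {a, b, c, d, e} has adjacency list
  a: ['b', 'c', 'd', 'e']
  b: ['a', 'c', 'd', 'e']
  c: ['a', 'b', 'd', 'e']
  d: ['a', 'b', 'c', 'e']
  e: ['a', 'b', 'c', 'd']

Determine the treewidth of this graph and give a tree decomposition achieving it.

Treewidth 4.
Bags: B1 = {a, b, c, d, e}
Tree: (single bag)

A single bag containing all 5 vertices is trivially a valid decomposition of width 4. On the other hand G contains the 5-clique {a, b, c, d, e}. A clique must lie in a single bag of any decomposition, so no decomposition can have width below 4. The upper and lower bounds meet at 4, so that is the treewidth.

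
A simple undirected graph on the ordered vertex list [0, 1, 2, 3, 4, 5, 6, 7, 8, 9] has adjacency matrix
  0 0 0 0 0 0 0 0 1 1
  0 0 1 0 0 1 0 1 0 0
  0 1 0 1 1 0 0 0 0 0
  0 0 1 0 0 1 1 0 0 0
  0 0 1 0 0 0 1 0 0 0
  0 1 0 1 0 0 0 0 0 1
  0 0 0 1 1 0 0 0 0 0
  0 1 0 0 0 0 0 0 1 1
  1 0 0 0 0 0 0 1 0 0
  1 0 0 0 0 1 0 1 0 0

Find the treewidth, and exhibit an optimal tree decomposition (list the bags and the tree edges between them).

Treewidth 2.
One optimal decomposition is:
Bags: B1 = {0, 7, 8}  B2 = {0, 7, 9}  B3 = {1, 7, 9}  B4 = {1, 5, 9}  B5 = {1, 2, 5}  B6 = {2, 3, 5}  B7 = {2, 3, 4}  B8 = {3, 4, 6}
Tree: B1–B2, B2–B3, B3–B4, B4–B5, B5–B6, B6–B7, B7–B8

The largest bag has 3 vertices, giving width 2; this decomposition certifies tw(G) ≤ 2. The edges 8–0–9–7–8 form a cycle, so G is not a tree and its treewidth is at least 2. Hence tw(G) = 2 exactly.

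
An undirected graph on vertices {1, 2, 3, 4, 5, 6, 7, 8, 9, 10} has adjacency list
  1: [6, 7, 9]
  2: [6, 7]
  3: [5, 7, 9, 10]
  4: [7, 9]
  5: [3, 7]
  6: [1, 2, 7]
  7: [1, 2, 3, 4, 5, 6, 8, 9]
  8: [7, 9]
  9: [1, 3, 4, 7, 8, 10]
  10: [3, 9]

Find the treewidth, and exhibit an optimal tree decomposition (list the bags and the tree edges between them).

Treewidth 2.
One such decomposition:
Bags: B1 = {1, 7, 9}  B2 = {7, 8, 9}  B3 = {4, 7, 9}  B4 = {1, 6, 7}  B5 = {2, 6, 7}  B6 = {3, 7, 9}  B7 = {3, 5, 7}  B8 = {3, 9, 10}
Tree: B1–B2, B2–B3, B1–B4, B4–B5, B3–B6, B6–B7, B6–B8

Every bag has size at most 3, so the width is 3 − 1 = 2 and tw(G) ≤ 2. Conversely, {3, 9, 10} is a clique of size 3, and the vertices of any clique must share a bag in every tree decomposition; so some bag has ≥ 3 vertices and tw(G) ≥ 2. Therefore the treewidth is 2.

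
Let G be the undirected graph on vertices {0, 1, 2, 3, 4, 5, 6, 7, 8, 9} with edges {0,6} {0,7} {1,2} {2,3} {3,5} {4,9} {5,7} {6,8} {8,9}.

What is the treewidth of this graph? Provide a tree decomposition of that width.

Treewidth 1.
Bags: B1 = {4, 9}  B2 = {8, 9}  B3 = {6, 8}  B4 = {0, 6}  B5 = {0, 7}  B6 = {5, 7}  B7 = {3, 5}  B8 = {2, 3}  B9 = {1, 2}
Tree: B1–B2, B2–B3, B3–B4, B4–B5, B5–B6, B6–B7, B7–B8, B8–B9

Each bag holds 2 vertices, so the decomposition has width 1, which upper-bounds the treewidth. G has an edge, so its treewidth is at least 1. The upper and lower bounds meet at 1, so that is the treewidth.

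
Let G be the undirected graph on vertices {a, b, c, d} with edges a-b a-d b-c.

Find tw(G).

A width-1 tree decomposition is:
Bags: B1 = {b, c}  B2 = {a, b}  B3 = {a, d}
Tree: B1–B2, B2–B3
Every bag has size at most 2, so the width is 2 − 1 = 1 and tw(G) ≤ 1. G has an edge, so its treewidth is at least 1. The upper and lower bounds meet at 1, so that is the treewidth.

1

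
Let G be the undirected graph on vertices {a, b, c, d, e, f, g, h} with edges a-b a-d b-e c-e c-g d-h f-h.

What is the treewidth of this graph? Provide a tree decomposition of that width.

Treewidth 1.
One optimal decomposition is:
Bags: B1 = {f, h}  B2 = {d, h}  B3 = {a, d}  B4 = {a, b}  B5 = {b, e}  B6 = {c, e}  B7 = {c, g}
Tree: B1–B2, B2–B3, B3–B4, B4–B5, B5–B6, B6–B7

Each bag holds 2 vertices, so the decomposition has width 1, which upper-bounds the treewidth. Any graph with an edge has treewidth ≥ 1, and G has the edge f–h. Combining the bounds, tw(G) = 1.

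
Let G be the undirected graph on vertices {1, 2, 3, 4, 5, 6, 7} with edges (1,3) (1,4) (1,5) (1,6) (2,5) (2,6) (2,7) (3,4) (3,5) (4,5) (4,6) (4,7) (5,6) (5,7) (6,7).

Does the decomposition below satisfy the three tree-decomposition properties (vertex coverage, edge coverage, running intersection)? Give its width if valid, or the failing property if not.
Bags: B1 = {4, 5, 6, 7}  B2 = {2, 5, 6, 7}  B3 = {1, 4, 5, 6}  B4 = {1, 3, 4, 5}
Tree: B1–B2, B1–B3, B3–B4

Checking the three conditions: (i) the bags cover all of {1, 2, 3, 4, 5, 6, 7}; (ii) for each edge, some bag contains both endpoints; (iii) the bags containing any fixed vertex form a subtree. All hold, so the decomposition is valid with width 4 − 1 = 3.

Yes; width 3.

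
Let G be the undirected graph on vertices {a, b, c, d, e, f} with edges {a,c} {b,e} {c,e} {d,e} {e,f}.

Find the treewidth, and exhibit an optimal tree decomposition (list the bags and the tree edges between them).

Every bag has size at most 2, so the width is 2 − 1 = 1 and tw(G) ≤ 1. Any graph with an edge has treewidth ≥ 1, and G has the edge f–e. Combining the bounds, tw(G) = 1.

Treewidth 1.
One such decomposition:
Bags: B1 = {e, f}  B2 = {d, e}  B3 = {c, e}  B4 = {a, c}  B5 = {b, e}
Tree: B1–B2, B1–B3, B3–B4, B1–B5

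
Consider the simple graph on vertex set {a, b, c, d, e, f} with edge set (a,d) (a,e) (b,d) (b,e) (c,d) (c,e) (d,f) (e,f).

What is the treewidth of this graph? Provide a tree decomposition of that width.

The largest bag has 3 vertices, giving width 2; this decomposition certifies tw(G) ≤ 2. The edges e–c–d–b–e form a cycle, so G is not a tree and its treewidth is at least 2. The upper and lower bounds meet at 2, so that is the treewidth.

Treewidth 2.
Bags: B1 = {c, d, e}  B2 = {b, d, e}  B3 = {d, e, f}  B4 = {a, d, e}
Tree: B1–B2, B2–B3, B3–B4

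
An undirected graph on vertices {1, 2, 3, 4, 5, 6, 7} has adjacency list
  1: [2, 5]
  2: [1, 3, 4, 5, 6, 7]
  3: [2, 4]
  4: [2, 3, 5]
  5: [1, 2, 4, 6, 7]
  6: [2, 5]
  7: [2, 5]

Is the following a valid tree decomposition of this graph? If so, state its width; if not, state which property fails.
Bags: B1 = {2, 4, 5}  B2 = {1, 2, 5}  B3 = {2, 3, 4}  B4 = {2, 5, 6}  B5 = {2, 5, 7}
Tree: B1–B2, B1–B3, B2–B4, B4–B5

Yes; width 2.

Checking the three conditions: (i) the bags cover all of {1, 2, 3, 4, 5, 6, 7}; (ii) for each edge, some bag contains both endpoints; (iii) the bags containing any fixed vertex form a subtree. All hold, so the decomposition is valid with width 3 − 1 = 2.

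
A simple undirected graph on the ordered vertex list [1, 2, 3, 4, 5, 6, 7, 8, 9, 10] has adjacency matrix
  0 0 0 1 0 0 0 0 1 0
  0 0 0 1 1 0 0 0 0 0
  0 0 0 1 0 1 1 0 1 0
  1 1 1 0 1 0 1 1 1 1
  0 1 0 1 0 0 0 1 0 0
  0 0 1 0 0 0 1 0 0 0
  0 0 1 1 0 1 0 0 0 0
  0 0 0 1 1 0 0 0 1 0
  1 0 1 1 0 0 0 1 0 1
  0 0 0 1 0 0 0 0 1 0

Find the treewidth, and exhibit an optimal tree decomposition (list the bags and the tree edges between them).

Each bag holds 3 vertices, so the decomposition has width 2, which upper-bounds the treewidth. For the lower bound, the 3 vertices {4, 8, 9} are pairwise adjacent, and any tree decomposition puts a clique entirely inside one bag — forcing width ≥ 2. The upper and lower bounds meet at 2, so that is the treewidth.

Treewidth 2.
Bags: B1 = {3, 4, 9}  B2 = {4, 8, 9}  B3 = {4, 9, 10}  B4 = {4, 5, 8}  B5 = {1, 4, 9}  B6 = {3, 4, 7}  B7 = {2, 4, 5}  B8 = {3, 6, 7}
Tree: B1–B2, B1–B3, B2–B4, B2–B5, B1–B6, B4–B7, B6–B8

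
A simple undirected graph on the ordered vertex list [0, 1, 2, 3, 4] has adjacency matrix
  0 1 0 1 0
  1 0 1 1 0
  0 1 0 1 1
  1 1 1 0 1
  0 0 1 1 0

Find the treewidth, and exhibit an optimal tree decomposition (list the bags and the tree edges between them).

Every bag has size at most 3, so the width is 3 − 1 = 2 and tw(G) ≤ 2. For the lower bound, the 3 vertices {0, 1, 3} are pairwise adjacent, and any tree decomposition puts a clique entirely inside one bag — forcing width ≥ 2. Therefore the treewidth is 2.

Treewidth 2.
Bags: B1 = {1, 2, 3}  B2 = {0, 1, 3}  B3 = {2, 3, 4}
Tree: B1–B2, B1–B3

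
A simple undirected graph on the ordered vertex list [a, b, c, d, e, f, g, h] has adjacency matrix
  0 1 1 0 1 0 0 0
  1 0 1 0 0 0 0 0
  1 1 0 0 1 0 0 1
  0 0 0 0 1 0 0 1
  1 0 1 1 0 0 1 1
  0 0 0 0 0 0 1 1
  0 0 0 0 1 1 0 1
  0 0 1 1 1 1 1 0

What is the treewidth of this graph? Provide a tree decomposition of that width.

Treewidth 2.
Bags: B1 = {c, e, h}  B2 = {d, e, h}  B3 = {a, c, e}  B4 = {e, g, h}  B5 = {f, g, h}  B6 = {a, b, c}
Tree: B1–B2, B1–B3, B1–B4, B4–B5, B3–B6

The largest bag has 3 vertices, giving width 2; this decomposition certifies tw(G) ≤ 2. For the lower bound, the 3 vertices {d, e, h} are pairwise adjacent, and any tree decomposition puts a clique entirely inside one bag — forcing width ≥ 2. Combining the bounds, tw(G) = 2.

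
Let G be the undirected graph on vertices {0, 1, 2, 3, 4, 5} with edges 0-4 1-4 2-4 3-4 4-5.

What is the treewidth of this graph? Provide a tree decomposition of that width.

Each bag holds 2 vertices, so the decomposition has width 1, which upper-bounds the treewidth. Any graph with an edge has treewidth ≥ 1, and G has the edge 5–4. Combining the bounds, tw(G) = 1.

Treewidth 1.
Bags: B1 = {4, 5}  B2 = {1, 4}  B3 = {0, 4}  B4 = {2, 4}  B5 = {3, 4}
Tree: B1–B2, B1–B3, B3–B4, B2–B5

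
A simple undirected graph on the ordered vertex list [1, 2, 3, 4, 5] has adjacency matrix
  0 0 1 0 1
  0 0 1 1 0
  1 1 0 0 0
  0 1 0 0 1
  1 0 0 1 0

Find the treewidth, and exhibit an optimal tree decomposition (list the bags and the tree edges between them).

Every bag has size at most 3, so the width is 3 − 1 = 2 and tw(G) ≤ 2. The edges 4–5–1–3–2–4 form a cycle, so G is not a tree and its treewidth is at least 2. The upper and lower bounds meet at 2, so that is the treewidth.

Treewidth 2.
Bags: B1 = {1, 4, 5}  B2 = {1, 3, 4}  B3 = {2, 3, 4}
Tree: B1–B2, B2–B3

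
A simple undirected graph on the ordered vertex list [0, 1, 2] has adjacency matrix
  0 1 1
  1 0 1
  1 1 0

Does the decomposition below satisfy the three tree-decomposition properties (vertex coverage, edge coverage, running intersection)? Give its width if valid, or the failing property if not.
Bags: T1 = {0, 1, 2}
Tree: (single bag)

Yes; width 2.

Every vertex of G appears in some bag (union = {0, 1, 2}); every edge is covered by a bag; and for each vertex v the set of bags containing v is connected in the bag tree. The decomposition is therefore valid. The largest bag has 3 vertices, so the width is 2.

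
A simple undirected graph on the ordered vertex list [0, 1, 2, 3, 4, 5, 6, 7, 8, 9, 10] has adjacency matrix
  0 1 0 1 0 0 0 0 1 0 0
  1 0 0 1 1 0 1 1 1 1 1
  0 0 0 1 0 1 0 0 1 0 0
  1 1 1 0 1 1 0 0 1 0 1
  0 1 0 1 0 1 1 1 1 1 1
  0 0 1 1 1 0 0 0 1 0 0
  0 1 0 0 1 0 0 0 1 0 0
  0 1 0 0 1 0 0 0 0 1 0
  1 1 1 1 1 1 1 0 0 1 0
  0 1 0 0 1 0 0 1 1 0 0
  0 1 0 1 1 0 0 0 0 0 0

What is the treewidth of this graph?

A width-3 tree decomposition is:
Bags: B1 = {3, 4, 5, 8}  B2 = {1, 3, 4, 8}  B3 = {1, 3, 4, 10}  B4 = {2, 3, 5, 8}  B5 = {1, 4, 8, 9}  B6 = {1, 4, 7, 9}  B7 = {1, 4, 6, 8}  B8 = {0, 1, 3, 8}
Tree: B1–B2, B2–B3, B1–B4, B2–B5, B5–B6, B5–B7, B2–B8
The largest bag has 4 vertices, giving width 3; this decomposition certifies tw(G) ≤ 3. On the other hand G contains the 4-clique {0, 1, 3, 8}. A clique must lie in a single bag of any decomposition, so no decomposition can have width below 3. Combining the bounds, tw(G) = 3.

3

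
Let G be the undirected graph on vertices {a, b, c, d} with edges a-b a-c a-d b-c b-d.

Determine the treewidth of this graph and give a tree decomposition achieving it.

Treewidth 2.
One such decomposition:
Bags: B1 = {a, b, d}  B2 = {a, b, c}
Tree: B1–B2

Each bag holds 3 vertices, so the decomposition has width 2, which upper-bounds the treewidth. Conversely, {a, b, d} is a clique of size 3, and the vertices of any clique must share a bag in every tree decomposition; so some bag has ≥ 3 vertices and tw(G) ≥ 2. The upper and lower bounds meet at 2, so that is the treewidth.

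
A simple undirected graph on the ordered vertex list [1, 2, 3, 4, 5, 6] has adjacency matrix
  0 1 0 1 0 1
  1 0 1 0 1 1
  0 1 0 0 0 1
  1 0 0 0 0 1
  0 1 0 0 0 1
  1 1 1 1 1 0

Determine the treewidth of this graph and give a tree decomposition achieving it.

Treewidth 2.
One optimal decomposition is:
Bags: B1 = {2, 3, 6}  B2 = {2, 5, 6}  B3 = {1, 2, 6}  B4 = {1, 4, 6}
Tree: B1–B2, B1–B3, B3–B4

Each bag holds 3 vertices, so the decomposition has width 2, which upper-bounds the treewidth. On the other hand G contains the 3-clique {1, 2, 6}. A clique must lie in a single bag of any decomposition, so no decomposition can have width below 2. Combining the bounds, tw(G) = 2.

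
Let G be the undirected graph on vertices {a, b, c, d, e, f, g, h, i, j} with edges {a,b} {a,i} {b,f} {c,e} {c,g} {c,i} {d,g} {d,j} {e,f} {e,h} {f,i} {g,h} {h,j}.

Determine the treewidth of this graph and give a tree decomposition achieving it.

Every bag has size at most 3, so the width is 3 − 1 = 2 and tw(G) ≤ 2. For the lower bound, G contains the cycle a–b–f–i–a, so G is not a forest; only forests have treewidth ≤ 1, hence tw(G) ≥ 2. The upper and lower bounds meet at 2, so that is the treewidth.

Treewidth 2.
One optimal decomposition is:
Bags: B1 = {a, b, i}  B2 = {b, f, i}  B3 = {c, f, i}  B4 = {c, e, f}  B5 = {c, e, g}  B6 = {e, g, h}  B7 = {d, g, h}  B8 = {d, h, j}
Tree: B1–B2, B2–B3, B3–B4, B4–B5, B5–B6, B6–B7, B7–B8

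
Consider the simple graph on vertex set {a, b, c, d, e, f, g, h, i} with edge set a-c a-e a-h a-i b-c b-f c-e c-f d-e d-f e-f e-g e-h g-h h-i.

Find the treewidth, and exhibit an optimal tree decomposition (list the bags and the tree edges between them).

Each bag holds 3 vertices, so the decomposition has width 2, which upper-bounds the treewidth. Conversely, {e, g, h} is a clique of size 3, and the vertices of any clique must share a bag in every tree decomposition; so some bag has ≥ 3 vertices and tw(G) ≥ 2. Therefore the treewidth is 2.

Treewidth 2.
One such decomposition:
Bags: B1 = {a, e, h}  B2 = {a, c, e}  B3 = {c, e, f}  B4 = {b, c, f}  B5 = {d, e, f}  B6 = {e, g, h}  B7 = {a, h, i}
Tree: B1–B2, B2–B3, B3–B4, B3–B5, B1–B6, B1–B7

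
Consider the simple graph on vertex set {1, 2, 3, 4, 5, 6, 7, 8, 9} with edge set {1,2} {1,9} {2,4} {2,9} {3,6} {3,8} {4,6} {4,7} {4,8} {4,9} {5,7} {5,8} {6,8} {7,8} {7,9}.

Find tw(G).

A width-2 tree decomposition is:
Bags: B1 = {4, 7, 8}  B2 = {4, 6, 8}  B3 = {4, 7, 9}  B4 = {2, 4, 9}  B5 = {3, 6, 8}  B6 = {1, 2, 9}  B7 = {5, 7, 8}
Tree: B1–B2, B1–B3, B3–B4, B2–B5, B4–B6, B1–B7
Each bag holds 3 vertices, so the decomposition has width 2, which upper-bounds the treewidth. On the other hand G contains the 3-clique {1, 2, 9}. A clique must lie in a single bag of any decomposition, so no decomposition can have width below 2. Hence tw(G) = 2 exactly.

2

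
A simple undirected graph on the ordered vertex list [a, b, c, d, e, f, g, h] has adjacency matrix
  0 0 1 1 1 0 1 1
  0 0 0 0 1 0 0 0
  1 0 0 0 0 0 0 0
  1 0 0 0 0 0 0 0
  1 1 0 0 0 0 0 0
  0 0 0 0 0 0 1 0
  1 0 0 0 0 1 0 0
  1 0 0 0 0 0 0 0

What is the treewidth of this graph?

A width-1 tree decomposition is:
Bags: B1 = {a, g}  B2 = {a, e}  B3 = {a, d}  B4 = {b, e}  B5 = {f, g}  B6 = {a, c}  B7 = {a, h}
Tree: B1–B2, B1–B3, B2–B4, B1–B5, B2–B6, B6–B7
Every bag has size at most 2, so the width is 2 − 1 = 1 and tw(G) ≤ 1. G has an edge, so its treewidth is at least 1. Therefore the treewidth is 1.

1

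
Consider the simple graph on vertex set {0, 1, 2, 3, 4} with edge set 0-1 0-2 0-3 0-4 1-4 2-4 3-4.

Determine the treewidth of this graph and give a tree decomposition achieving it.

Every bag has size at most 3, so the width is 3 − 1 = 2 and tw(G) ≤ 2. Conversely, {0, 1, 4} is a clique of size 3, and the vertices of any clique must share a bag in every tree decomposition; so some bag has ≥ 3 vertices and tw(G) ≥ 2. Therefore the treewidth is 2.

Treewidth 2.
Bags: B1 = {0, 3, 4}  B2 = {0, 1, 4}  B3 = {0, 2, 4}
Tree: B1–B2, B1–B3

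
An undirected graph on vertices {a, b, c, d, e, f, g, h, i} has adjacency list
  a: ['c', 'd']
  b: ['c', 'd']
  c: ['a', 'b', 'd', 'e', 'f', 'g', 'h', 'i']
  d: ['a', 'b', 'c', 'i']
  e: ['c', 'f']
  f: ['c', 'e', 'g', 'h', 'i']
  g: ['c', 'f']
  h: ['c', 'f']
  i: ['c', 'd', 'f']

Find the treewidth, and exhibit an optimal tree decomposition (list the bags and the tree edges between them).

Each bag holds 3 vertices, so the decomposition has width 2, which upper-bounds the treewidth. Conversely, {a, c, d} is a clique of size 3, and the vertices of any clique must share a bag in every tree decomposition; so some bag has ≥ 3 vertices and tw(G) ≥ 2. The upper and lower bounds meet at 2, so that is the treewidth.

Treewidth 2.
One optimal decomposition is:
Bags: B1 = {c, f, h}  B2 = {c, f, i}  B3 = {c, d, i}  B4 = {c, e, f}  B5 = {c, f, g}  B6 = {a, c, d}  B7 = {b, c, d}
Tree: B1–B2, B2–B3, B2–B4, B1–B5, B3–B6, B3–B7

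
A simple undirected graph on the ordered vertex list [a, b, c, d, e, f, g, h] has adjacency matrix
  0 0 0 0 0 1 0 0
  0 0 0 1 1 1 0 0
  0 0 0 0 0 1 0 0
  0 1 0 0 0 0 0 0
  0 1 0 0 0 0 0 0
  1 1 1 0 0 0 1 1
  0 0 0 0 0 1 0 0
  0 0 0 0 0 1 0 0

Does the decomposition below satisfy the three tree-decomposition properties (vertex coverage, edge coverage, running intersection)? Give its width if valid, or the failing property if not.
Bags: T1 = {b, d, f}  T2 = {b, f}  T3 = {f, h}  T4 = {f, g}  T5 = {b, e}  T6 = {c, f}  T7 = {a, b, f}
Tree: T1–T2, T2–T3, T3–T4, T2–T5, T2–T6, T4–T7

A tree decomposition must satisfy three properties: every vertex lies in some bag; for every edge, both endpoints lie together in some bag; and for every vertex, the bags containing it form a connected subtree. Here bags containing vertex b are not connected in the tree, so the decomposition is invalid.

No — bags containing vertex b are not connected in the tree.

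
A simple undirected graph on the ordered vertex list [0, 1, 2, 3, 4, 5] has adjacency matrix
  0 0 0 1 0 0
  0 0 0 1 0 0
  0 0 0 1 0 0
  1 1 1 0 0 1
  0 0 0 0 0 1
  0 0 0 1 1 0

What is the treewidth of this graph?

A width-1 tree decomposition is:
Bags: B1 = {0, 3}  B2 = {3, 5}  B3 = {1, 3}  B4 = {4, 5}  B5 = {2, 3}
Tree: B1–B2, B1–B3, B2–B4, B3–B5
The largest bag has 2 vertices, giving width 1; this decomposition certifies tw(G) ≤ 1. Since G has at least one edge (e.g. 0–3), it is not an edgeless graph, so tw(G) ≥ 1. Therefore the treewidth is 1.

1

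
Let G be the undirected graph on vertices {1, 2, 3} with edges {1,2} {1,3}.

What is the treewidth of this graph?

A width-1 tree decomposition is:
Bags: B1 = {1, 3}  B2 = {1, 2}
Tree: B1–B2
The largest bag has 2 vertices, giving width 1; this decomposition certifies tw(G) ≤ 1. Since G has at least one edge (e.g. 3–1), it is not an edgeless graph, so tw(G) ≥ 1. Combining the bounds, tw(G) = 1.

1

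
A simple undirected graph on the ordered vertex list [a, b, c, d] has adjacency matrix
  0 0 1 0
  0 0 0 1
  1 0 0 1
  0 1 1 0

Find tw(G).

A width-1 tree decomposition is:
Bags: B1 = {c, d}  B2 = {b, d}  B3 = {a, c}
Tree: B1–B2, B1–B3
Each bag holds 2 vertices, so the decomposition has width 1, which upper-bounds the treewidth. Since G has at least one edge (e.g. d–c), it is not an edgeless graph, so tw(G) ≥ 1. The upper and lower bounds meet at 1, so that is the treewidth.

1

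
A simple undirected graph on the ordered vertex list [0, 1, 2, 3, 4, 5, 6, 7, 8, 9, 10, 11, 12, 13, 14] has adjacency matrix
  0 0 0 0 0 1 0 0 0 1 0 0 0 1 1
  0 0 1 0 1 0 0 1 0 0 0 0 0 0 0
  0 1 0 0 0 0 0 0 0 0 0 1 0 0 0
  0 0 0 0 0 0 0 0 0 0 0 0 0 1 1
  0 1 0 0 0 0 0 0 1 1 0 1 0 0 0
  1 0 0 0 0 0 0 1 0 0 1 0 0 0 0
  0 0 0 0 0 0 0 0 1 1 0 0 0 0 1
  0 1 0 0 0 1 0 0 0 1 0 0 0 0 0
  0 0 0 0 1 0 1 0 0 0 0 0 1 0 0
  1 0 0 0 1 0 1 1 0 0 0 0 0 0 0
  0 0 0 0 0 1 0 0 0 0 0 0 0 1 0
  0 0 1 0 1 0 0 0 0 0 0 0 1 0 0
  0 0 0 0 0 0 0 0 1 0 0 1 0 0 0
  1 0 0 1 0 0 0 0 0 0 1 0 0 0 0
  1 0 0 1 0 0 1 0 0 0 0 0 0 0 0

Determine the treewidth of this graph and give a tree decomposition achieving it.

Every bag has size at most 4, so the width is 4 − 1 = 3 and tw(G) ≤ 3. For the lower bound: the 4 vertex sets {3,10,13}, {5}, {0}, {6,7,9,14} are disjoint, each induces a connected subgraph, and every pair is joined by at least one edge of G. Contracting each set to a single vertex therefore yields K_{4} as a minor, and since treewidth is minor-monotone, tw(G) ≥ tw(K_{4}) = 3. Therefore the treewidth is 3.

Treewidth 3.
One such decomposition:
Bags: B1 = {3, 5, 10, 13}  B2 = {0, 3, 5, 13}  B3 = {0, 3, 5, 14}  B4 = {0, 5, 7, 14}  B5 = {0, 7, 9, 14}  B6 = {6, 7, 9, 14}  B7 = {1, 6, 7, 9}  B8 = {1, 4, 6, 9}  B9 = {1, 4, 6, 8}  B10 = {1, 2, 4, 8}  B11 = {2, 4, 8, 11}  B12 = {2, 8, 11, 12}
Tree: B1–B2, B2–B3, B3–B4, B4–B5, B5–B6, B6–B7, B7–B8, B8–B9, B9–B10, B10–B11, B11–B12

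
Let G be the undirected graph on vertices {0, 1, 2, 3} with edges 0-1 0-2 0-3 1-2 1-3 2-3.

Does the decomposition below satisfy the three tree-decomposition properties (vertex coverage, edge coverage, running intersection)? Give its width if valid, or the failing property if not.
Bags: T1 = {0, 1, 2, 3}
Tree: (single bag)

Every vertex of G appears in some bag (union = {0, 1, 2, 3}); every edge is covered by a bag; and for each vertex v the set of bags containing v is connected in the bag tree. The decomposition is therefore valid. The largest bag has 4 vertices, so the width is 3.

Yes; width 3.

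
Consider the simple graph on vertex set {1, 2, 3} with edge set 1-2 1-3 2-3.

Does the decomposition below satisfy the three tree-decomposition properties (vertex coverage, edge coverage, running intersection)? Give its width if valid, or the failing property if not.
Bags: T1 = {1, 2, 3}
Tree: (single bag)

Yes; width 2.

Vertex coverage: the bags together contain {1, 2, 3}, the full vertex set. Edge coverage: each edge of G has both endpoints in at least one bag. Running intersection: for every vertex, the bags containing it form a connected subtree. All three properties hold, so this is a valid tree decomposition of width max|bag| − 1 = 2, and hence tw(G) ≤ 2.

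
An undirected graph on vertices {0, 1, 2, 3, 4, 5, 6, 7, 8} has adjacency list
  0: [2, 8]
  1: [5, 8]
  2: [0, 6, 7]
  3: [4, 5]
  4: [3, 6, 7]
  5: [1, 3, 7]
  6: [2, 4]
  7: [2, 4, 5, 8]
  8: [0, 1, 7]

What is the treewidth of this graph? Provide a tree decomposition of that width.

Each bag holds 4 vertices, so the decomposition has width 3, which upper-bounds the treewidth. For the lower bound: the 4 vertex sets {3,4,6}, {2}, {7}, {0,1,5,8} are disjoint, each induces a connected subgraph, and every pair is joined by at least one edge of G. Contracting each set to a single vertex therefore yields K_{4} as a minor, and since treewidth is minor-monotone, tw(G) ≥ tw(K_{4}) = 3. Therefore the treewidth is 3.

Treewidth 3.
One such decomposition:
Bags: B1 = {2, 3, 4, 6}  B2 = {2, 3, 4, 7}  B3 = {2, 3, 5, 7}  B4 = {0, 2, 5, 7}  B5 = {0, 5, 7, 8}  B6 = {0, 1, 5, 8}
Tree: B1–B2, B2–B3, B3–B4, B4–B5, B5–B6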